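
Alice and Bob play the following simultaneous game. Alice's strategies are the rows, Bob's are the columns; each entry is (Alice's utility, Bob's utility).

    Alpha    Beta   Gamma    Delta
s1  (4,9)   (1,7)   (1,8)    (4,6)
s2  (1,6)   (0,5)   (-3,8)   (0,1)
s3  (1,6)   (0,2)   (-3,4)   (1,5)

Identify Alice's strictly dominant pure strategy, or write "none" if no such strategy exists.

s1 vs s2: Alpha: 4>1, Beta: 1>0, Gamma: 1>-3, Delta: 4>0.
s1 vs s3: Alpha: 4>1, Beta: 1>0, Gamma: 1>-3, Delta: 4>1.
s1 strictly beats every other strategy against every opponent action, so it is strictly dominant.

s1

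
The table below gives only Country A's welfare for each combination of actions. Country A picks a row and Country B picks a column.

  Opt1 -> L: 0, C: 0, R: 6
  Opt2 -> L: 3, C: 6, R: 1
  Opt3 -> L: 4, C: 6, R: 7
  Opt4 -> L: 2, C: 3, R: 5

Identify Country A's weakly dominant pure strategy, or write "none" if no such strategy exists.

Opt3 vs Opt1: L: 4>0, C: 6>0, R: 7>6.
Opt3 vs Opt2: L: 4>3, C: 6=6, R: 7>1.
Opt3 vs Opt4: L: 4>2, C: 6>3, R: 7>5.
Opt3 is at least as good as every other strategy against every opponent action, so it is weakly dominant.

Opt3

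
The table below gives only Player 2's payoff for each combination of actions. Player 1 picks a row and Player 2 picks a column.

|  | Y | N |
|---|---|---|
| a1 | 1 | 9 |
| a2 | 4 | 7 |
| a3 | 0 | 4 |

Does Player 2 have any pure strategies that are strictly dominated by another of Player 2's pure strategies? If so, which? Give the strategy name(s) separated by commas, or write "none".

Y

Y: dominated, since N does at least as well everywhere (a1: 9>1, a2: 7>4, a3: 4>0).
N: no other strategy beats it everywhere (Y at a1 (9>1)).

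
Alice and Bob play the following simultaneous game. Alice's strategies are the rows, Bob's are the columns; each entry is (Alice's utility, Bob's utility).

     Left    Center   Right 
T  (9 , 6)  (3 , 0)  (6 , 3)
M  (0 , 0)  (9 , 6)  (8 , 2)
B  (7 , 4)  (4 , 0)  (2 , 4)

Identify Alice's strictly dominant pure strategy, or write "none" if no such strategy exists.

none

T fails to dominate M at Center (3<9).
M fails to dominate T at Left (0<9).
B fails to dominate T at Left (7<9).
No single strategy dominates all the others.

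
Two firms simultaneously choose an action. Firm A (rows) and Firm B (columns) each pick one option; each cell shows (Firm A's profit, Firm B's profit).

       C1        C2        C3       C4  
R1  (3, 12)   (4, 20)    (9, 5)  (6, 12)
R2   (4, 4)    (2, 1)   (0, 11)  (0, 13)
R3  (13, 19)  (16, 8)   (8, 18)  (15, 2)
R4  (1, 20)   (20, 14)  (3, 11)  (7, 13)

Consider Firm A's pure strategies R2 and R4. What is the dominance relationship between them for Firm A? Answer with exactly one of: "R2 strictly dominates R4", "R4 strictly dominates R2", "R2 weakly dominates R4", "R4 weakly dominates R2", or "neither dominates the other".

R2's payoffs vs R4's, by Firm B's action — C1: 4>1, C2: 2<20, C3: 0<3, C4: 0<7.
R2 does better at C1 but worse at C2, C3, C4; neither strategy dominates the other.

neither dominates the other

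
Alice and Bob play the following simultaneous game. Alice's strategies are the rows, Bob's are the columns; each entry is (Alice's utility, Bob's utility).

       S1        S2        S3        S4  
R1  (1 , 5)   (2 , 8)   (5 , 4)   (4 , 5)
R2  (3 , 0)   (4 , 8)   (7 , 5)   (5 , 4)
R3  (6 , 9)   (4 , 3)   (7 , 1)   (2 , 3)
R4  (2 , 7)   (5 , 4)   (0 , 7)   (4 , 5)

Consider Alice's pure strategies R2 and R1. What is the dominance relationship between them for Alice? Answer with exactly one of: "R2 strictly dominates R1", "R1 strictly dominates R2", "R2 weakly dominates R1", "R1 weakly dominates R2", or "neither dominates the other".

Compare R2 to R1 across each choice by Bob: S1: 3>1, S2: 4>2, S3: 7>5, S4: 5>4.
R2 gives a strictly higher payoff against each choice by Bob, so R2 strictly dominates R1.

R2 strictly dominates R1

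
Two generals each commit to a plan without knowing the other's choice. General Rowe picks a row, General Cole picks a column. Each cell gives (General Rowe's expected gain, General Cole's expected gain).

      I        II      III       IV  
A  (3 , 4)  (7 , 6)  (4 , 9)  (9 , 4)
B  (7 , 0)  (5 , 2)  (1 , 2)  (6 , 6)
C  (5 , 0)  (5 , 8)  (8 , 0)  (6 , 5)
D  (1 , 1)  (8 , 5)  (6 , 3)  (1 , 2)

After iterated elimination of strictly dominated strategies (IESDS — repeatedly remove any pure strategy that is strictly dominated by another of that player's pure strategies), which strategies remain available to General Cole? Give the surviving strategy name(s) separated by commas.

For General Cole, II strictly dominates I on the remaining rows (A: 6>4, B: 2>0, C: 8>0, D: 5>1); eliminate I.
General Rowe's strategy B is strictly dominated by A (II: 7>5, III: 4>1, IV: 9>6) and is removed.
Column IV is eliminated: II beats it against every remaining row (A: 6>4, C: 8>5, D: 5>2).
General Rowe's strategy A is strictly dominated by D (II: 8>7, III: 6>4) and is removed.
Column III is eliminated: II beats it against every remaining row (C: 8>0, D: 5>3).
General Rowe's strategy C is strictly dominated by D (II: 8>5) and is removed.
Among the remaining strategies, none is strictly dominated by another pure strategy of the same player, so the elimination stops.
Surviving strategies — General Rowe: {D}; General Cole: {II}.

II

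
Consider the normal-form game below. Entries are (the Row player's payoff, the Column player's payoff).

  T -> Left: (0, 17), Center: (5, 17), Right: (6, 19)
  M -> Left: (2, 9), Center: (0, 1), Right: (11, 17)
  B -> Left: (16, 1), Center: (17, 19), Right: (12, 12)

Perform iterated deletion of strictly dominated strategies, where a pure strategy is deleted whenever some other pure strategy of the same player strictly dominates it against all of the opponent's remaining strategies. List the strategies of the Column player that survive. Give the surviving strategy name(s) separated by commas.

For the Row player, B strictly dominates T on the remaining columns (Left: 16>0, Center: 17>5, Right: 12>6); eliminate T.
Row M is eliminated: B beats it against every remaining column (Left: 16>2, Center: 17>0, Right: 12>11).
For the Column player, Center strictly dominates Left on the remaining rows (B: 19>1); eliminate Left.
The Column player's strategy Right is strictly dominated by Center (B: 19>12) and is removed.
Among the remaining strategies, none is strictly dominated by another pure strategy of the same player, so the elimination stops.
Surviving strategies — the Row player: {B}; the Column player: {Center}.

Center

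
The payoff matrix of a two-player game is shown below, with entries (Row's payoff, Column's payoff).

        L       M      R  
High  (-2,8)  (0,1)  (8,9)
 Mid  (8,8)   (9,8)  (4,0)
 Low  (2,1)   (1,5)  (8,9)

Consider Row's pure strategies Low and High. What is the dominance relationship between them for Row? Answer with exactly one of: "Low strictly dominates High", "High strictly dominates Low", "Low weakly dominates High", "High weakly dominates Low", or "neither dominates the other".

Low weakly dominates High

Low's payoffs vs High's, by Column's action — L: 2>-2, M: 1>0, R: 8=8.
Low is at least as good everywhere and strictly better somewhere (tied only at R), so Low weakly but not strictly dominates High.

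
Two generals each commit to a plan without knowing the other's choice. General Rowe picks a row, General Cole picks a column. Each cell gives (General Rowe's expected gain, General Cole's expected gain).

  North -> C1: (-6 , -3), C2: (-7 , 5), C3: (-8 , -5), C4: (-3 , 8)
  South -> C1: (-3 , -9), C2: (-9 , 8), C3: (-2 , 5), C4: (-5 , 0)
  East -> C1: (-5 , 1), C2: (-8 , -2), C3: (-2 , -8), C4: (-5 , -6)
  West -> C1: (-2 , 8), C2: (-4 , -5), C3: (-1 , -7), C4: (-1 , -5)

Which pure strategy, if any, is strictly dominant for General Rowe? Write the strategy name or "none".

West

West vs North: C1: -2>-6, C2: -4>-7, C3: -1>-8, C4: -1>-3.
West vs South: C1: -2>-3, C2: -4>-9, C3: -1>-2, C4: -1>-5.
West vs East: C1: -2>-5, C2: -4>-8, C3: -1>-2, C4: -1>-5.
West strictly beats every other strategy against every opponent action, so it is strictly dominant.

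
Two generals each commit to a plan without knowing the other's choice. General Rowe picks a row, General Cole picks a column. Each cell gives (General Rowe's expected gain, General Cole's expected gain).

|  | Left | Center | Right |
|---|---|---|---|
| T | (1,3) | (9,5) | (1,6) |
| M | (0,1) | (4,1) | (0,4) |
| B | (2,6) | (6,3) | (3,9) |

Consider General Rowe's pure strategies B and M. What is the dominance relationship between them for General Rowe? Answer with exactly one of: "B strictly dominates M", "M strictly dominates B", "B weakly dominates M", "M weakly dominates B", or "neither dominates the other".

Compare B to M across every action of General Cole: Left: 2>0, Center: 6>4, Right: 3>0.
Every comparison favours B, so B strictly dominates M.

B strictly dominates M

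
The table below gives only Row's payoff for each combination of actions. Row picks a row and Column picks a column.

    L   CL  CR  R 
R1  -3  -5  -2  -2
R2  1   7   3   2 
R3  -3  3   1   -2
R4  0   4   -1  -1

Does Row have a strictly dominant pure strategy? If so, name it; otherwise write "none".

R2 vs R1: L: 1>-3, CL: 7>-5, CR: 3>-2, R: 2>-2.
R2 vs R3: L: 1>-3, CL: 7>3, CR: 3>1, R: 2>-2.
R2 vs R4: L: 1>0, CL: 7>4, CR: 3>-1, R: 2>-1.
R2 strictly beats every other strategy against every opponent action, so it is strictly dominant.

R2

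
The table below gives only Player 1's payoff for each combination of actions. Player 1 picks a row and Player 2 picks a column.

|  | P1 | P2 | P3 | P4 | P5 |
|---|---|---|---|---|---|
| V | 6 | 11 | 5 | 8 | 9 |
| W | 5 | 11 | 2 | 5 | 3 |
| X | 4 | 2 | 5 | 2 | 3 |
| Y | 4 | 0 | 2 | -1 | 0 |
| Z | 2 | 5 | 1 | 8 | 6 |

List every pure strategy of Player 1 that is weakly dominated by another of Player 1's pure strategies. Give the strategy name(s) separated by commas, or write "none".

V is not dominated — it holds its own against W at P1 (6>5); X at P1 (6>4); Y at P1 (6>4); Z at P1 (6>2).
W: dominated, since V does at least as well everywhere (P1: 6>5, P2: 11=11, P3: 5>2, P4: 8>5, P5: 9>3).
X: dominated, since V does at least as well everywhere (P1: 6>4, P2: 11>2, P3: 5=5, P4: 8>2, P5: 9>3).
V weakly dominates Y — P1: 6>4, P2: 11>0, P3: 5>2, P4: 8>-1, P5: 9>0.
V weakly dominates Z — P1: 6>2, P2: 11>5, P3: 5>1, P4: 8=8, P5: 9>6.

W, X, Y, Z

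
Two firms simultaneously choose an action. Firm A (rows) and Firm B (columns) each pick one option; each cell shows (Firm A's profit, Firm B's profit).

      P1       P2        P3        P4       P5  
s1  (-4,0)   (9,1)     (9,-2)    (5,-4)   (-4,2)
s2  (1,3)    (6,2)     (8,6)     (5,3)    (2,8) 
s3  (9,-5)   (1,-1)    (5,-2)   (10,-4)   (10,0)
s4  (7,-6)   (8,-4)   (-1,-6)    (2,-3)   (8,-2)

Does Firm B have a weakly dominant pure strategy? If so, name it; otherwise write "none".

P5 vs P1: s1: 2>0, s2: 8>3, s3: 0>-5, s4: -2>-6.
P5 vs P2: s1: 2>1, s2: 8>2, s3: 0>-1, s4: -2>-4.
P5 vs P3: s1: 2>-2, s2: 8>6, s3: 0>-2, s4: -2>-6.
P5 vs P4: s1: 2>-4, s2: 8>3, s3: 0>-4, s4: -2>-3.
P5 is at least as good as every other strategy against every opponent action, so it is weakly dominant.

P5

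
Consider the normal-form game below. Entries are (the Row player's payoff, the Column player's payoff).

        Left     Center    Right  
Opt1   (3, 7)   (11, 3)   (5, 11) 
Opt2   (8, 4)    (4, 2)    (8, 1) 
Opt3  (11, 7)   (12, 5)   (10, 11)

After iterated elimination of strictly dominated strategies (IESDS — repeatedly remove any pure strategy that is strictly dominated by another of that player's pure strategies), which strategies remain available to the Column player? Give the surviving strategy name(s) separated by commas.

Row Opt1 is eliminated: Opt3 beats it against every remaining column (Left: 11>3, Center: 12>11, Right: 10>5).
The Row player's strategy Opt2 is strictly dominated by Opt3 (Left: 11>8, Center: 12>4, Right: 10>8) and is removed.
The Column player's strategy Left is strictly dominated by Right (Opt3: 11>7) and is removed.
The Column player's strategy Center is strictly dominated by Right (Opt3: 11>5) and is removed.
Among the remaining strategies, none is strictly dominated by another pure strategy of the same player, so the elimination stops.
Surviving strategies — the Row player: {Opt3}; the Column player: {Right}.

Right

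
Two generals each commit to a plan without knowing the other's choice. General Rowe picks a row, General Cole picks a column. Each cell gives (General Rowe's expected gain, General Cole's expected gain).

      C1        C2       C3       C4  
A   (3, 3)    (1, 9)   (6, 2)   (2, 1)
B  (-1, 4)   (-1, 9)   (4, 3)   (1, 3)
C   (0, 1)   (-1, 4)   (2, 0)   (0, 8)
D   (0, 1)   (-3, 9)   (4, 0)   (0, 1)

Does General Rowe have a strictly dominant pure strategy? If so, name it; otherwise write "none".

A vs B: C1: 3>-1, C2: 1>-1, C3: 6>4, C4: 2>1.
A vs C: C1: 3>0, C2: 1>-1, C3: 6>2, C4: 2>0.
A vs D: C1: 3>0, C2: 1>-3, C3: 6>4, C4: 2>0.
A strictly beats every other strategy against every opponent action, so it is strictly dominant.

A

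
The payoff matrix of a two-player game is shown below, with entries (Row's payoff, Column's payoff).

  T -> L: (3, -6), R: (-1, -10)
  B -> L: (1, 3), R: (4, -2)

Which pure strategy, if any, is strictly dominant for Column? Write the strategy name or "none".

L

L vs R: T: -6>-10, B: 3>-2.
L strictly beats every other strategy against every opponent action, so it is strictly dominant.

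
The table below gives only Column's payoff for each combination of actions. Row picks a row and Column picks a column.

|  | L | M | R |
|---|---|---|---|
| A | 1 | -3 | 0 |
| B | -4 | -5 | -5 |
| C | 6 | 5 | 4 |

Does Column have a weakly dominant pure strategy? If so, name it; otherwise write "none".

L vs M: A: 1>-3, B: -4>-5, C: 6>5.
L vs R: A: 1>0, B: -4>-5, C: 6>4.
L is at least as good as every other strategy against every opponent action, so it is weakly dominant.

L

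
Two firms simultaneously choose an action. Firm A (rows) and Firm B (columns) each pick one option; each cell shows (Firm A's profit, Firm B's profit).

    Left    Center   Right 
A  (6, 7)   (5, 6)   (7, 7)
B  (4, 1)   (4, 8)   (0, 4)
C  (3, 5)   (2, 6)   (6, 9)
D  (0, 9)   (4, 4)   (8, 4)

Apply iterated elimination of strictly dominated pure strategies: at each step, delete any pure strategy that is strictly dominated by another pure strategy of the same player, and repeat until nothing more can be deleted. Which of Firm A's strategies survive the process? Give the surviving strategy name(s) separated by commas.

A, D

Firm A's strategy B is strictly dominated by A (Left: 6>4, Center: 5>4, Right: 7>0) and is removed.
Row C is eliminated: A beats it against every remaining column (Left: 6>3, Center: 5>2, Right: 7>6).
Firm B's strategy Center is strictly dominated by Left (A: 7>6, D: 9>4) and is removed.
Among the remaining strategies, none is strictly dominated by another pure strategy of the same player, so the elimination stops.
Surviving strategies — Firm A: {A, D}; Firm B: {Left, Right}.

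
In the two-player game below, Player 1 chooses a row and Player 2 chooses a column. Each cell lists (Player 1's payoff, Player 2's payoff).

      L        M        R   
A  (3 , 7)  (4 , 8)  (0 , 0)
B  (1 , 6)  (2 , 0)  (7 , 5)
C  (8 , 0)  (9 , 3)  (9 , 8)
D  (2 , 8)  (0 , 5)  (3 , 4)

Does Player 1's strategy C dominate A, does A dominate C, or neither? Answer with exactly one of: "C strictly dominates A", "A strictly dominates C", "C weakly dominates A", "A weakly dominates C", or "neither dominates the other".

Compare C to A across each opponent action: L: 8>3, M: 9>4, R: 9>0.
C gives a strictly higher payoff against each opponent action, so C strictly dominates A.

C strictly dominates A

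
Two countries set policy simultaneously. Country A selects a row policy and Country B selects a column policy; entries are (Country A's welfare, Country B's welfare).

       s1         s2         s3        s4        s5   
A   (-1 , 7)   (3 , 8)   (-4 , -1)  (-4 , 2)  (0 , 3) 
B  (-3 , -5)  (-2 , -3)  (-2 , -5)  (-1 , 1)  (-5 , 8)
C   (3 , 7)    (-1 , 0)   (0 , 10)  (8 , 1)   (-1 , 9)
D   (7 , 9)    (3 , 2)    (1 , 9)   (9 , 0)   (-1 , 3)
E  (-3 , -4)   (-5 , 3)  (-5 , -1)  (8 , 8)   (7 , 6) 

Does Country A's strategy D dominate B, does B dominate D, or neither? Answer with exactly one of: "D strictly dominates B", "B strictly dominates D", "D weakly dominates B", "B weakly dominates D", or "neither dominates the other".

D strictly dominates B

D's payoffs vs B's, by Country B's action — s1: 7>-3, s2: 3>-2, s3: 1>-2, s4: 9>-1, s5: -1>-5.
D gives a strictly higher payoff against each opponent action, so D strictly dominates B.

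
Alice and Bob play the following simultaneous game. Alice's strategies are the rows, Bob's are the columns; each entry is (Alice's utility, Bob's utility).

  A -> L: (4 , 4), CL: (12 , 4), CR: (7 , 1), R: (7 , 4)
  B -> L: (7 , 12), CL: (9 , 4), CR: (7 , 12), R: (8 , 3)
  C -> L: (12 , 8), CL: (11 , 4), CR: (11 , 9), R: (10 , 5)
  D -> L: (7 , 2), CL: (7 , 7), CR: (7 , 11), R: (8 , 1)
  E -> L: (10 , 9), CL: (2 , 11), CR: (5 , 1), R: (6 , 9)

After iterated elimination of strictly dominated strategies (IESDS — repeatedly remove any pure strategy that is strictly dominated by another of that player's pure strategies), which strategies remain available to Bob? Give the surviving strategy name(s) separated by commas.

For Alice, C strictly dominates B on the remaining columns (L: 12>7, CL: 11>9, CR: 11>7, R: 10>8); eliminate B.
Alice's strategy D is strictly dominated by C (L: 12>7, CL: 11>7, CR: 11>7, R: 10>8) and is removed.
Alice's strategy E is strictly dominated by C (L: 12>10, CL: 11>2, CR: 11>5, R: 10>6) and is removed.
Among the remaining strategies, none is strictly dominated by another pure strategy of the same player, so the elimination stops.
Surviving strategies — Alice: {A, C}; Bob: {L, CL, CR, R}.

L, CL, CR, R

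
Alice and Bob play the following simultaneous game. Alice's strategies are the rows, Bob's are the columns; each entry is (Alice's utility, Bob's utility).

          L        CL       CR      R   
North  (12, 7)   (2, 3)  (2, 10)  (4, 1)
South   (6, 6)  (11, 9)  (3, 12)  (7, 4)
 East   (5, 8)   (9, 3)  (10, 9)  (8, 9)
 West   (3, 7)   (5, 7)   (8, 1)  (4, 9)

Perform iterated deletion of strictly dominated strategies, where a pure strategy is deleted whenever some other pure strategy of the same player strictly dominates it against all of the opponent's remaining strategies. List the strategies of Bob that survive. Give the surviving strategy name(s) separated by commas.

For Alice, East strictly dominates West on the remaining columns (L: 5>3, CL: 9>5, CR: 10>8, R: 8>4); eliminate West.
For Bob, CR strictly dominates L on the remaining rows (North: 10>7, South: 12>6, East: 9>8); eliminate L.
Row North is eliminated: South beats it against every remaining column (CL: 11>2, CR: 3>2, R: 7>4).
Bob's strategy CL is strictly dominated by CR (South: 12>9, East: 9>3) and is removed.
Row South is eliminated: East beats it against every remaining column (CR: 10>3, R: 8>7).
Among the remaining strategies, none is strictly dominated by another pure strategy of the same player, so the elimination stops.
Surviving strategies — Alice: {East}; Bob: {CR, R}.

CR, R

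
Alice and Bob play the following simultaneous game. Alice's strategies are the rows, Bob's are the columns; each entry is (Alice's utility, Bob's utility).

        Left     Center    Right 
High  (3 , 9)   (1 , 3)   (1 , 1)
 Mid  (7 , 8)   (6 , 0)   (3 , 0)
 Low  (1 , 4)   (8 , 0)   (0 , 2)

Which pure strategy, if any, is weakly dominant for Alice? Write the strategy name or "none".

High fails to dominate Mid at Left (3<7).
Mid fails to dominate Low at Center (6<8).
Low fails to dominate High at Left (1<3).
No single strategy dominates all the others.

none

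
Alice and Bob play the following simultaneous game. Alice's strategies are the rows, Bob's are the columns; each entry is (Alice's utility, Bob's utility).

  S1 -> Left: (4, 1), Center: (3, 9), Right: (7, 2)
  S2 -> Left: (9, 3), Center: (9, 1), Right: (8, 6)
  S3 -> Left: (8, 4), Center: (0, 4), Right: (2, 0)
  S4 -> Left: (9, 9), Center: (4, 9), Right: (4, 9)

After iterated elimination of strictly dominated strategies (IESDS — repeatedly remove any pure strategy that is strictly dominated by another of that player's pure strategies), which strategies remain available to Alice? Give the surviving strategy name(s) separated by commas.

S2, S4

Row S1 is eliminated: S2 beats it against every remaining column (Left: 9>4, Center: 9>3, Right: 8>7).
Alice's strategy S3 is strictly dominated by S2 (Left: 9>8, Center: 9>0, Right: 8>2) and is removed.
Among the remaining strategies, none is strictly dominated by another pure strategy of the same player, so the elimination stops.
Surviving strategies — Alice: {S2, S4}; Bob: {Left, Center, Right}.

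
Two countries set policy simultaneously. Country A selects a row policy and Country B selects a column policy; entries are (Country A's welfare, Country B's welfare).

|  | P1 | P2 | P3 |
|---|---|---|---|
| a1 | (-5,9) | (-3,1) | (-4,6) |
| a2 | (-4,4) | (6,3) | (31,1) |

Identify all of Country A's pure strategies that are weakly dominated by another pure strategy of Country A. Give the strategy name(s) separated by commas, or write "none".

a2 weakly dominates a1 — P1: -4>-5, P2: 6>-3, P3: 31>-4.
Nothing dominates a2: a1 at P1 (-4>-5).

a1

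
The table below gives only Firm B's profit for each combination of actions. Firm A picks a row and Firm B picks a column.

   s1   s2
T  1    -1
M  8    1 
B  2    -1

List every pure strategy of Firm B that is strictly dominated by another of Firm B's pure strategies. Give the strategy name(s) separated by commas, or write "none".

s2

s1 is not dominated — it holds its own against s2 at T (1>-1).
s1 strictly dominates s2 — T: 1>-1, M: 8>1, B: 2>-1.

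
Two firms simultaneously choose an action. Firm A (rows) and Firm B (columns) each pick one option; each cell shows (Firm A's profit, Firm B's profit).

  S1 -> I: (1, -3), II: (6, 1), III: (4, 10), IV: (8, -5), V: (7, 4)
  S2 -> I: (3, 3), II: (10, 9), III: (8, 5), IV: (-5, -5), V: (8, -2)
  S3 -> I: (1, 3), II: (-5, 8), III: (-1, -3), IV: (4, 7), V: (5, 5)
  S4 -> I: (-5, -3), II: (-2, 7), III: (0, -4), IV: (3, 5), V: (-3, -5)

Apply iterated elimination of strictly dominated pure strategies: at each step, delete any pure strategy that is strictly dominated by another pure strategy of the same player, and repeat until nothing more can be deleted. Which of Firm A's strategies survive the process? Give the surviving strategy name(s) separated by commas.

For Firm A, S1 strictly dominates S4 on the remaining columns (I: 1>-5, II: 6>-2, III: 4>0, IV: 8>3, V: 7>-3); eliminate S4.
Firm B's strategy I is strictly dominated by II (S1: 1>-3, S2: 9>3, S3: 8>3) and is removed.
For Firm A, S1 strictly dominates S3 on the remaining columns (II: 6>-5, III: 4>-1, IV: 8>4, V: 7>5); eliminate S3.
Firm B's strategy IV is strictly dominated by II (S1: 1>-5, S2: 9>-5) and is removed.
Firm A's strategy S1 is strictly dominated by S2 (II: 10>6, III: 8>4, V: 8>7) and is removed.
Firm B's strategy III is strictly dominated by II (S2: 9>5) and is removed.
Firm B's strategy V is strictly dominated by II (S2: 9>-2) and is removed.
Among the remaining strategies, none is strictly dominated by another pure strategy of the same player, so the elimination stops.
Surviving strategies — Firm A: {S2}; Firm B: {II}.

S2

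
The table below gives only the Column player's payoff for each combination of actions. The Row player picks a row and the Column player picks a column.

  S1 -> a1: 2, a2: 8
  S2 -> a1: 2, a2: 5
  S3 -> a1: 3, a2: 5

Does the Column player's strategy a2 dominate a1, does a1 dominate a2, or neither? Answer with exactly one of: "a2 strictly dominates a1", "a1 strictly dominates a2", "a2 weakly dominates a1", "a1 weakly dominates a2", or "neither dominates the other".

Compare a2 to a1 across every action of the Row player: S1: 8>2, S2: 5>2, S3: 5>3.
a2 gives a strictly higher payoff against every action of the Row player, so a2 strictly dominates a1.

a2 strictly dominates a1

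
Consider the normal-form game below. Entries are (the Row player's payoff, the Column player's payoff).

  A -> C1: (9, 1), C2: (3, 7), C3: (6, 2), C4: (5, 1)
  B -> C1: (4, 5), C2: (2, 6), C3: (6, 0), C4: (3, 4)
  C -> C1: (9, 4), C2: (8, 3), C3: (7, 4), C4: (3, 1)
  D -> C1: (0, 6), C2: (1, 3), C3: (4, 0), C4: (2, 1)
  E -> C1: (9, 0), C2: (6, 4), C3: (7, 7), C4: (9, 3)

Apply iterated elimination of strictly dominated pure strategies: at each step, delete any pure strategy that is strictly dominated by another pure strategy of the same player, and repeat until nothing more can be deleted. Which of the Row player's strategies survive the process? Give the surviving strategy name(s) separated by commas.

For the Row player, E strictly dominates B on the remaining columns (C1: 9>4, C2: 6>2, C3: 7>6, C4: 9>3); eliminate B.
Row D is eliminated: A beats it against every remaining column (C1: 9>0, C2: 3>1, C3: 6>4, C4: 5>2).
Column C4 is eliminated: C2 beats it against every remaining row (A: 7>1, C: 3>1, E: 4>3).
Among the remaining strategies, none is strictly dominated by another pure strategy of the same player, so the elimination stops.
Surviving strategies — the Row player: {A, C, E}; the Column player: {C1, C2, C3}.

A, C, E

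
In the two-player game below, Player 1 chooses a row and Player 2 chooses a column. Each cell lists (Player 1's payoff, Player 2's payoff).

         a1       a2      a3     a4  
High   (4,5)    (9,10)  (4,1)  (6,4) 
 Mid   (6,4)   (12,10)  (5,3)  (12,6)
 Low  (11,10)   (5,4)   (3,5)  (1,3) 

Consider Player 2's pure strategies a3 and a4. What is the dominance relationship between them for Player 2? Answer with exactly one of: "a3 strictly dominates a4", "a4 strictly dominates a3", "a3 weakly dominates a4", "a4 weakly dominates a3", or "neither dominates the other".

a3's payoffs vs a4's, by Player 1's action — High: 1<4, Mid: 3<6, Low: 5>3.
a3 does better at Low but worse at High, Mid; neither strategy dominates the other.

neither dominates the other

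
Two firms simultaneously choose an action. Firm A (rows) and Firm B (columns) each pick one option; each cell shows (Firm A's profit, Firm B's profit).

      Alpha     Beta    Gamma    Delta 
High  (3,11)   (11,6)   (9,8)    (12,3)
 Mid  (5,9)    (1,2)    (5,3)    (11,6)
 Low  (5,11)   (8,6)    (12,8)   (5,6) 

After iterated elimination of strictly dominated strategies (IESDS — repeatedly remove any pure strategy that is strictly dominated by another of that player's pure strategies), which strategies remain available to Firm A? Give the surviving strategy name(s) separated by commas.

For Firm B, Alpha strictly dominates Beta on the remaining rows (High: 11>6, Mid: 9>2, Low: 11>6); eliminate Beta.
For Firm B, Alpha strictly dominates Gamma on the remaining rows (High: 11>8, Mid: 9>3, Low: 11>8); eliminate Gamma.
Column Delta is eliminated: Alpha beats it against every remaining row (High: 11>3, Mid: 9>6, Low: 11>6).
For Firm A, Mid strictly dominates High on the remaining columns (Alpha: 5>3); eliminate High.
Among the remaining strategies, none is strictly dominated by another pure strategy of the same player, so the elimination stops.
Surviving strategies — Firm A: {Mid, Low}; Firm B: {Alpha}.

Mid, Low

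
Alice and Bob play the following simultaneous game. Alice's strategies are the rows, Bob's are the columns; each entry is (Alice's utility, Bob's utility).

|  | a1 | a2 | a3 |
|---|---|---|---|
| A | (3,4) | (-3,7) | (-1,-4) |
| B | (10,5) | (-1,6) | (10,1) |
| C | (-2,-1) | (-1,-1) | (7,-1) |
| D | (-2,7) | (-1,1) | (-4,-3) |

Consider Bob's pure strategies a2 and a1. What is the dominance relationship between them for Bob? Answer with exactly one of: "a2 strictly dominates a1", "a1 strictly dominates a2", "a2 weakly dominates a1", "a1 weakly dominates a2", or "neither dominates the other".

neither dominates the other

a2's payoffs vs a1's, by Alice's action — A: 7>4, B: 6>5, C: -1=-1, D: 1<7.
a2 does better at A, B but worse at D; neither strategy dominates the other.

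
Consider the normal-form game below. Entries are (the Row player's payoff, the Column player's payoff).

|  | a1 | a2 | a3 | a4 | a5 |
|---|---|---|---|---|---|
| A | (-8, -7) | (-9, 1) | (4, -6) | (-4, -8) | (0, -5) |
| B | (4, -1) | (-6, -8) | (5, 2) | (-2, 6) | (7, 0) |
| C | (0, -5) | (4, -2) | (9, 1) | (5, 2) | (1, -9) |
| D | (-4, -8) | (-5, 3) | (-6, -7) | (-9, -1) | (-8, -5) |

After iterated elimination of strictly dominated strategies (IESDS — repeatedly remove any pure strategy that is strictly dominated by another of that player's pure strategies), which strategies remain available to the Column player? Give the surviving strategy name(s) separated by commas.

a4

Row A is eliminated: B beats it against every remaining column (a1: 4>-8, a2: -6>-9, a3: 5>4, a4: -2>-4, a5: 7>0).
Row D is eliminated: C beats it against every remaining column (a1: 0>-4, a2: 4>-5, a3: 9>-6, a4: 5>-9, a5: 1>-8).
The Column player's strategy a1 is strictly dominated by a3 (B: 2>-1, C: 1>-5) and is removed.
The Column player's strategy a2 is strictly dominated by a3 (B: 2>-8, C: 1>-2) and is removed.
Column a3 is eliminated: a4 beats it against every remaining row (B: 6>2, C: 2>1).
For the Column player, a4 strictly dominates a5 on the remaining rows (B: 6>0, C: 2>-9); eliminate a5.
Row B is eliminated: C beats it against every remaining column (a4: 5>-2).
Among the remaining strategies, none is strictly dominated by another pure strategy of the same player, so the elimination stops.
Surviving strategies — the Row player: {C}; the Column player: {a4}.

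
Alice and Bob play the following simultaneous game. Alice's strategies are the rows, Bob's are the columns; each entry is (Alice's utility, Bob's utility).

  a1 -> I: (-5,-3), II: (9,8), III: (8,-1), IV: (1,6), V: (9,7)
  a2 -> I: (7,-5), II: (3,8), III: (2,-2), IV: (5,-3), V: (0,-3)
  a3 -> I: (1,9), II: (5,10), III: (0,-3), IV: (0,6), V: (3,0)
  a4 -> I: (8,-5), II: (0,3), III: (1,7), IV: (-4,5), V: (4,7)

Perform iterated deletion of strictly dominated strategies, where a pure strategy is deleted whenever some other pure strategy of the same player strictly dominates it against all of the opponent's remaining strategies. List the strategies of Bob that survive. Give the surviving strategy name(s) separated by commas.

II

Bob's strategy I is strictly dominated by II (a1: 8>-3, a2: 8>-5, a3: 10>9, a4: 3>-5) and is removed.
Alice's strategy a3 is strictly dominated by a1 (II: 9>5, III: 8>0, IV: 1>0, V: 9>3) and is removed.
For Alice, a1 strictly dominates a4 on the remaining columns (II: 9>0, III: 8>1, IV: 1>-4, V: 9>4); eliminate a4.
For Bob, II strictly dominates III on the remaining rows (a1: 8>-1, a2: 8>-2); eliminate III.
Bob's strategy IV is strictly dominated by II (a1: 8>6, a2: 8>-3) and is removed.
Alice's strategy a2 is strictly dominated by a1 (II: 9>3, V: 9>0) and is removed.
For Bob, II strictly dominates V on the remaining rows (a1: 8>7); eliminate V.
Among the remaining strategies, none is strictly dominated by another pure strategy of the same player, so the elimination stops.
Surviving strategies — Alice: {a1}; Bob: {II}.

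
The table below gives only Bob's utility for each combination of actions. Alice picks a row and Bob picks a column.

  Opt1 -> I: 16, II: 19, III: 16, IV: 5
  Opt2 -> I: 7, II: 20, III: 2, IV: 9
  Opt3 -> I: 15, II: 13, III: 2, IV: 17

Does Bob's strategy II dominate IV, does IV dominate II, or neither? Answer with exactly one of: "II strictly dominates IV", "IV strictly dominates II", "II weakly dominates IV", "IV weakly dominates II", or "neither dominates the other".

neither dominates the other

II's payoffs vs IV's, by Alice's action — Opt1: 19>5, Opt2: 20>9, Opt3: 13<17.
II does better at Opt1, Opt2 but worse at Opt3; neither strategy dominates the other.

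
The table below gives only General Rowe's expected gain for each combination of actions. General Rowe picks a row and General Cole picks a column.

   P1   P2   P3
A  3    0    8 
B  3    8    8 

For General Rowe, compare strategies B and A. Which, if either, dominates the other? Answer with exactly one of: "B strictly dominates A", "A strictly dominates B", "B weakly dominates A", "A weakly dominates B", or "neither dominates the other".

B weakly dominates A

Compare B to A across each choice by General Cole: P1: 3=3, P2: 8>0, P3: 8=8.
B is at least as good everywhere and strictly better somewhere (tied only at P1, P3), so B weakly but not strictly dominates A.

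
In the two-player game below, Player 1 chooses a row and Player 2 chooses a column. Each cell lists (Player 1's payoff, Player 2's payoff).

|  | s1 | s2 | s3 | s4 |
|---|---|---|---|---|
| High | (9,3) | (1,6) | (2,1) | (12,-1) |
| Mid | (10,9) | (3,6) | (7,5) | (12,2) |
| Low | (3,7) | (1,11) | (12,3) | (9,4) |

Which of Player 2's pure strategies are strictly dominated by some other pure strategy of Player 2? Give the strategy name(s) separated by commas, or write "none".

s3, s4

Nothing dominates s1: s2 at Mid (9>6); s3 at High (3>1); s4 at High (3>-1).
s2 is not dominated — it holds its own against s1 at High (6>3); s3 at High (6>1); s4 at High (6>-1).
s3: dominated, since s1 does at least as well everywhere (High: 3>1, Mid: 9>5, Low: 7>3).
s1 strictly dominates s4 — High: 3>-1, Mid: 9>2, Low: 7>4.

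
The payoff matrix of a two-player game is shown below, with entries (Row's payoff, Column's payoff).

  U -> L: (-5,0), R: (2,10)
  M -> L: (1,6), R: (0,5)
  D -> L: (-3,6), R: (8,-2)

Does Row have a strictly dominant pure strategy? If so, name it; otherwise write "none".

U fails to dominate M at L (-5<1).
M fails to dominate U at R (0<2).
D fails to dominate M at L (-3<1).
No single strategy dominates all the others.

none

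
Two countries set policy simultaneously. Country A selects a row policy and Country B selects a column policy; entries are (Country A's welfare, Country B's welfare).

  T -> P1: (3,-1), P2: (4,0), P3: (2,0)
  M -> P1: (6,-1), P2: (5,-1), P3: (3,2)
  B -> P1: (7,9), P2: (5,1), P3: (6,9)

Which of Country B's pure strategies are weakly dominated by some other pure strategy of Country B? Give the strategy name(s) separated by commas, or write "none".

P1, P2

P3 weakly dominates P1 — T: 0>-1, M: 2>-1, B: 9=9.
P3 weakly dominates P2 — T: 0=0, M: 2>-1, B: 9>1.
Nothing dominates P3: P1 at T (0>-1); P2 at M (2>-1).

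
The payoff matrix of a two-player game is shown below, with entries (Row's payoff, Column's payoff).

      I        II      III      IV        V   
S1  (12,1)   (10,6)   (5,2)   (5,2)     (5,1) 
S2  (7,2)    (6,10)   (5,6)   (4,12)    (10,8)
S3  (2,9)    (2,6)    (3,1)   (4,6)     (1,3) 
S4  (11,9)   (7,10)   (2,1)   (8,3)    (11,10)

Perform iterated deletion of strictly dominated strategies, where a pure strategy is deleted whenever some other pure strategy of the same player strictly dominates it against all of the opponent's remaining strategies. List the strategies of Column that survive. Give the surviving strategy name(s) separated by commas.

II, V

For Row, S1 strictly dominates S3 on the remaining columns (I: 12>2, II: 10>2, III: 5>3, IV: 5>4, V: 5>1); eliminate S3.
Column I is eliminated: II beats it against every remaining row (S1: 6>1, S2: 10>2, S4: 10>9).
Column's strategy III is strictly dominated by II (S1: 6>2, S2: 10>6, S4: 10>1) and is removed.
Row S2 is eliminated: S4 beats it against every remaining column (II: 7>6, IV: 8>4, V: 11>10).
Column IV is eliminated: II beats it against every remaining row (S1: 6>2, S4: 10>3).
Among the remaining strategies, none is strictly dominated by another pure strategy of the same player, so the elimination stops.
Surviving strategies — Row: {S1, S4}; Column: {II, V}.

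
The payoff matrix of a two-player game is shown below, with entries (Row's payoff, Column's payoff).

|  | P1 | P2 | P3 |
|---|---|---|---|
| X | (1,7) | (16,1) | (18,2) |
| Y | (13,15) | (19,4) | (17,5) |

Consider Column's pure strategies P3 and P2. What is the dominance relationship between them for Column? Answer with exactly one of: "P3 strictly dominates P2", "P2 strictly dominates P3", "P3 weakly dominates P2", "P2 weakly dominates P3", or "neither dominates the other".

P3 strictly dominates P2

Compare P3 to P2 across every action of Row: X: 2>1, Y: 5>4.
P3 gives a strictly higher payoff against every action of Row, so P3 strictly dominates P2.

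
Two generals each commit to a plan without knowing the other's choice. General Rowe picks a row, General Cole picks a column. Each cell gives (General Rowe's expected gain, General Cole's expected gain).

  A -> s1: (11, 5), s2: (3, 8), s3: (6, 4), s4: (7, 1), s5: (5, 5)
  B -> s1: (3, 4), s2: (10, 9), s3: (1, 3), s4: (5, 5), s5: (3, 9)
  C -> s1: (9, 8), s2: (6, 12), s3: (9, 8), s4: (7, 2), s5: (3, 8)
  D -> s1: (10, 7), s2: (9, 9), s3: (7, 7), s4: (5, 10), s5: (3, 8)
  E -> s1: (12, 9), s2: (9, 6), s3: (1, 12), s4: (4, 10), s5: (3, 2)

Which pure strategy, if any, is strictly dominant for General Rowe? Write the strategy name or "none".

none

A fails to dominate B at s2 (3<10).
B fails to dominate A at s1 (3<11).
C fails to dominate A at s1 (9<11).
D fails to dominate A at s1 (10<11).
E fails to dominate A at s3 (1<6).
No single strategy dominates all the others.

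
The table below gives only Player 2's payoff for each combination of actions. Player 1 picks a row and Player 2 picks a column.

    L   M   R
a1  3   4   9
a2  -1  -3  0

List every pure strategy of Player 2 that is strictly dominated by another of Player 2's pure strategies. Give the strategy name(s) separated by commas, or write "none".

L: dominated, since R does at least as well everywhere (a1: 9>3, a2: 0>-1).
M: dominated, since R does at least as well everywhere (a1: 9>4, a2: 0>-3).
Nothing dominates R: L at a1 (9>3); M at a1 (9>4).

L, M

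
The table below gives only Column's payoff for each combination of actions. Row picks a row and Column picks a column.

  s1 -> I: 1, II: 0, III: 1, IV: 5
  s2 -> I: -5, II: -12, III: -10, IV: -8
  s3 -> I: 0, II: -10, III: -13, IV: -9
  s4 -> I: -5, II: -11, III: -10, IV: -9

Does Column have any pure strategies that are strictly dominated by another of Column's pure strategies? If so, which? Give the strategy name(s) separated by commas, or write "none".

Nothing dominates I: II at s1 (1>0); III at s1 (1=1); IV at s2 (-5>-8).
II is strictly dominated by I (s1: 1>0, s2: -5>-12, s3: 0>-10, s4: -5>-11).
III: dominated, since IV does at least as well everywhere (s1: 5>1, s2: -8>-10, s3: -9>-13, s4: -9>-10).
IV is not dominated — it holds its own against I at s1 (5>1); II at s1 (5>0); III at s1 (5>1).

II, III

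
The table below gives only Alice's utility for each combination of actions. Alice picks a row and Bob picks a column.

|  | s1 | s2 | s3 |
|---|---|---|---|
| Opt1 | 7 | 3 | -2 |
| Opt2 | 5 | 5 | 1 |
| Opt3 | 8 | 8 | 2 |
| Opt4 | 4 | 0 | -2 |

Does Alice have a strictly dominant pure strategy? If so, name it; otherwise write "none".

Opt3

Opt3 vs Opt1: s1: 8>7, s2: 8>3, s3: 2>-2.
Opt3 vs Opt2: s1: 8>5, s2: 8>5, s3: 2>1.
Opt3 vs Opt4: s1: 8>4, s2: 8>0, s3: 2>-2.
Opt3 strictly beats every other strategy against every opponent action, so it is strictly dominant.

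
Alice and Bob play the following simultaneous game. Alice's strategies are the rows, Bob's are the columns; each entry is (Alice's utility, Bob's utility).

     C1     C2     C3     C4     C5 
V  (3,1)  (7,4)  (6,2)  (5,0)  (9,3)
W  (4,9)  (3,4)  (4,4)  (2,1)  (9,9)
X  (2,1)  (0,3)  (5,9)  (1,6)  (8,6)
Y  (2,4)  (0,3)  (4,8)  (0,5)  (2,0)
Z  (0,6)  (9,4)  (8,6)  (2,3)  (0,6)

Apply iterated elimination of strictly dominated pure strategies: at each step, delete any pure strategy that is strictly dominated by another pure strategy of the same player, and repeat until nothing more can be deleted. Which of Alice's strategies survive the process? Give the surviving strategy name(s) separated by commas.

Row X is eliminated: V beats it against every remaining column (C1: 3>2, C2: 7>0, C3: 6>5, C4: 5>1, C5: 9>8).
Alice's strategy Y is strictly dominated by V (C1: 3>2, C2: 7>0, C3: 6>4, C4: 5>0, C5: 9>2) and is removed.
For Bob, C1 strictly dominates C4 on the remaining rows (V: 1>0, W: 9>1, Z: 6>3); eliminate C4.
Among the remaining strategies, none is strictly dominated by another pure strategy of the same player, so the elimination stops.
Surviving strategies — Alice: {V, W, Z}; Bob: {C1, C2, C3, C5}.

V, W, Z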